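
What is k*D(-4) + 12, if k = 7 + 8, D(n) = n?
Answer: -48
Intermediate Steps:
k = 15
k*D(-4) + 12 = 15*(-4) + 12 = -60 + 12 = -48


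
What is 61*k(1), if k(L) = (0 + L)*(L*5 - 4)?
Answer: 61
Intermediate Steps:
k(L) = L*(-4 + 5*L) (k(L) = L*(5*L - 4) = L*(-4 + 5*L))
61*k(1) = 61*(1*(-4 + 5*1)) = 61*(1*(-4 + 5)) = 61*(1*1) = 61*1 = 61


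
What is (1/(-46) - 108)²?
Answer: 24690961/2116 ≈ 11669.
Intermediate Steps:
(1/(-46) - 108)² = (-1/46 - 108)² = (-4969/46)² = 24690961/2116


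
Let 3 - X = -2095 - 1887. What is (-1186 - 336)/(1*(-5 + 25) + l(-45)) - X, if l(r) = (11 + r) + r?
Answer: -233593/59 ≈ -3959.2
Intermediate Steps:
l(r) = 11 + 2*r
X = 3985 (X = 3 - (-2095 - 1887) = 3 - 1*(-3982) = 3 + 3982 = 3985)
(-1186 - 336)/(1*(-5 + 25) + l(-45)) - X = (-1186 - 336)/(1*(-5 + 25) + (11 + 2*(-45))) - 1*3985 = -1522/(1*20 + (11 - 90)) - 3985 = -1522/(20 - 79) - 3985 = -1522/(-59) - 3985 = -1522*(-1/59) - 3985 = 1522/59 - 3985 = -233593/59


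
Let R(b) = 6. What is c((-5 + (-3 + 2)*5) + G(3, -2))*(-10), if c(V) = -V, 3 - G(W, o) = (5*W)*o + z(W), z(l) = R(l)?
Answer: 170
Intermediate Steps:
z(l) = 6
G(W, o) = -3 - 5*W*o (G(W, o) = 3 - ((5*W)*o + 6) = 3 - (5*W*o + 6) = 3 - (6 + 5*W*o) = 3 + (-6 - 5*W*o) = -3 - 5*W*o)
c((-5 + (-3 + 2)*5) + G(3, -2))*(-10) = -((-5 + (-3 + 2)*5) + (-3 - 5*3*(-2)))*(-10) = -((-5 - 1*5) + (-3 + 30))*(-10) = -((-5 - 5) + 27)*(-10) = -(-10 + 27)*(-10) = -1*17*(-10) = -17*(-10) = 170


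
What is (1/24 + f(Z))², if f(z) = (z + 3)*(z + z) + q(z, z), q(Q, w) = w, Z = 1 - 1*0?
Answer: 47089/576 ≈ 81.752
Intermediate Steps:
Z = 1 (Z = 1 + 0 = 1)
f(z) = z + 2*z*(3 + z) (f(z) = (z + 3)*(z + z) + z = (3 + z)*(2*z) + z = 2*z*(3 + z) + z = z + 2*z*(3 + z))
(1/24 + f(Z))² = (1/24 + 1*(7 + 2*1))² = (1/24 + 1*(7 + 2))² = (1/24 + 1*9)² = (1/24 + 9)² = (217/24)² = 47089/576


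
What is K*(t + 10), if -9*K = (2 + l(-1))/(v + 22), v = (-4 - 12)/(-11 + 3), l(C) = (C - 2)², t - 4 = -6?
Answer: -11/27 ≈ -0.40741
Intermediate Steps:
t = -2 (t = 4 - 6 = -2)
l(C) = (-2 + C)²
v = 2 (v = -16/(-8) = -16*(-⅛) = 2)
K = -11/216 (K = -(2 + (-2 - 1)²)/(9*(2 + 22)) = -(2 + (-3)²)/(9*24) = -(2 + 9)/(9*24) = -11/(9*24) = -⅑*11/24 = -11/216 ≈ -0.050926)
K*(t + 10) = -11*(-2 + 10)/216 = -11/216*8 = -11/27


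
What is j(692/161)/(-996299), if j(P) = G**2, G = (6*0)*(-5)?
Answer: 0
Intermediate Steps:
G = 0 (G = 0*(-5) = 0)
j(P) = 0 (j(P) = 0**2 = 0)
j(692/161)/(-996299) = 0/(-996299) = 0*(-1/996299) = 0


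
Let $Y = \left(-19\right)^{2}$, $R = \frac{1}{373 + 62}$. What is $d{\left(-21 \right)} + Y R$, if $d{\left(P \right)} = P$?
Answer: $- \frac{8774}{435} \approx -20.17$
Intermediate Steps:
$R = \frac{1}{435} \approx 0.0022989$
$Y = 361$
$d{\left(-21 \right)} + Y R = -21 + 361 \cdot \frac{1}{435} = -21 + \frac{361}{435} = - \frac{8774}{435}$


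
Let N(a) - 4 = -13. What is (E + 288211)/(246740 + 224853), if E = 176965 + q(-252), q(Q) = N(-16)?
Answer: 465167/471593 ≈ 0.98637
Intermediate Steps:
N(a) = -9 (N(a) = 4 - 13 = -9)
q(Q) = -9
E = 176956 (E = 176965 - 9 = 176956)
(E + 288211)/(246740 + 224853) = (176956 + 288211)/(246740 + 224853) = 465167/471593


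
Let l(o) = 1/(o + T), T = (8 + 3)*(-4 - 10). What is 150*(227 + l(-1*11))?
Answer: 374540/11 ≈ 34049.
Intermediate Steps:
T = -154 (T = 11*(-14) = -154)
l(o) = 1/(-154 + o) (l(o) = 1/(o - 154) = 1/(-154 + o))
150*(227 + l(-1*11)) = 150*(227 + 1/(-154 - 1*11)) = 150*(227 + 1/(-154 - 11)) = 150*(227 + 1/(-165)) = 150*(227 - 1/165) = 150*(37454/165) = 374540/11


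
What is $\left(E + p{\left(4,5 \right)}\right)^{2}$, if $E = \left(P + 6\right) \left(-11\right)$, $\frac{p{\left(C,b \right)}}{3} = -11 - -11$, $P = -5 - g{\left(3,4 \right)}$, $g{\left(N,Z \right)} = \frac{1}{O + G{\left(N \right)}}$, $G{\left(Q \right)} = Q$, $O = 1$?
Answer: $\frac{1089}{16} \approx 68.063$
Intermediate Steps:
$g{\left(N,Z \right)} = \frac{1}{1 + N}$
$P = - \frac{21}{4}$ ($P = -5 - \frac{1}{1 + 3} = -5 - \frac{1}{4} = - \frac{21}{4} \approx -5.25$)
$p{\left(C,b \right)} = 0$ ($p{\left(C,b \right)} = 3 \left(-11 - -11\right) = 3 \left(-11 + 11\right) = 3 \cdot 0 = 0$)
$E = - \frac{33}{4}$ ($E = \left(- \frac{21}{4} + 6\right) \left(-11\right) = \frac{3}{4} \left(-11\right) = - \frac{33}{4} \approx -8.25$)
$\left(E + p{\left(4,5 \right)}\right)^{2} = \left(- \frac{33}{4} + 0\right)^{2} = \left(- \frac{33}{4}\right)^{2} = \frac{1089}{16}$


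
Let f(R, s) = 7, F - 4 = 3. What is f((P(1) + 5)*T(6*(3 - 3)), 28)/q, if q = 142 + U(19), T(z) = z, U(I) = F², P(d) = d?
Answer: 7/191 ≈ 0.036649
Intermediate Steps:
F = 7 (F = 4 + 3 = 7)
U(I) = 49 (U(I) = 7² = 49)
q = 191 (q = 142 + 49 = 191)
f((P(1) + 5)*T(6*(3 - 3)), 28)/q = 7/191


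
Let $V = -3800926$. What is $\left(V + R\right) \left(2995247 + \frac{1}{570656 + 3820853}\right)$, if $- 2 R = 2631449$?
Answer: $- \frac{67302651122945583462}{4391509} \approx -1.5326 \cdot 10^{13}$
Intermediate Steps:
$R = - \frac{2631449}{2}$ ($R = \left(- \frac{1}{2}\right) 2631449 = - \frac{2631449}{2} \approx -1.3157 \cdot 10^{6}$)
$\left(V + R\right) \left(2995247 + \frac{1}{570656 + 3820853}\right) = \left(-3800926 - \frac{2631449}{2}\right) \left(2995247 + \frac{1}{570656 + 3820853}\right) = - \frac{10233301 \left(2995247 + \frac{1}{4391509}\right)}{2} = \left(- \frac{10233301}{2}\right) \frac{13153654157724}{4391509} = - \frac{67302651122945583462}{4391509}$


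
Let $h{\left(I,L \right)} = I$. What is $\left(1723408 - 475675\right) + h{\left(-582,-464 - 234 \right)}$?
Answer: $1247151$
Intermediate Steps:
$\left(1723408 - 475675\right) + h{\left(-582,-464 - 234 \right)} = \left(1723408 - 475675\right) - 582 = 1247733 - 582 = 1247151$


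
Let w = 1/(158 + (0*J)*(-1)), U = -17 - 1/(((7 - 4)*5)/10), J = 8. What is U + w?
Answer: -8371/474 ≈ -17.660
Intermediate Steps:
U = -53/3 (U = -17 - 1/((3*5)*(⅒)) = -17 - 1/(15*(⅒)) = -17 - 1/3/2 = -17 - 1*⅔ = -17 - ⅔ = -53/3 ≈ -17.667)
w = 1/158 (w = 1/(158 + (0*8)*(-1)) = 1/(158 + 0*(-1)) = 1/(158 + 0) = 1/158 ≈ 0.0063291)
U + w = -53/3 + 1/158 = -8371/474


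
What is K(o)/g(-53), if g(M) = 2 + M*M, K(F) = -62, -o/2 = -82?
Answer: -62/2811 ≈ -0.022056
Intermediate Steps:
o = 164 (o = -2*(-82) = 164)
g(M) = 2 + M²
K(o)/g(-53) = -62/(2 + (-53)²) = -62/(2 + 2809) = -62/2811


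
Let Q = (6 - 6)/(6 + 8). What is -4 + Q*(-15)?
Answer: -4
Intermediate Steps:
Q = 0 (Q = 0/14 = 0*(1/14) = 0)
-4 + Q*(-15) = -4 + 0*(-15) = -4 + 0 = -4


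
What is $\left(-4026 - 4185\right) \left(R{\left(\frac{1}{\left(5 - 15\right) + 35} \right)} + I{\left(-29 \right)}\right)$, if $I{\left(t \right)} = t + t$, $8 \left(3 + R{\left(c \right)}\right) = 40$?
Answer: $459816$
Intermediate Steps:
$R{\left(c \right)} = 2$ ($R{\left(c \right)} = -3 + \frac{1}{8} \cdot 40 = -3 + 5 = 2$)
$I{\left(t \right)} = 2 t$
$\left(-4026 - 4185\right) \left(R{\left(\frac{1}{\left(5 - 15\right) + 35} \right)} + I{\left(-29 \right)}\right) = \left(-4026 - 4185\right) \left(2 + 2 \left(-29\right)\right) = - 8211 \left(2 - 58\right) = \left(-8211\right) \left(-56\right) = 459816$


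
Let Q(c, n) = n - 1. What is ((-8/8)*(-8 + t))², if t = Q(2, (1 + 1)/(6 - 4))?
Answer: 64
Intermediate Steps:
Q(c, n) = -1 + n
t = 0 (t = -1 + (1 + 1)/(6 - 4) = -1 + 2/2 = -1 + 2*(½) = -1 + 1 = 0)
((-8/8)*(-8 + t))² = ((-8/8)*(-8 + 0))² = (-8*⅛*(-8))² = (-1*(-8))² = 8² = 64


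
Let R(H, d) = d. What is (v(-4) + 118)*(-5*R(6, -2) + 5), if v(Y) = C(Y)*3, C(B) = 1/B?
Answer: 7035/4 ≈ 1758.8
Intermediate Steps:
v(Y) = 3/Y
(v(-4) + 118)*(-5*R(6, -2) + 5) = (3/(-4) + 118)*(-5*(-2) + 5) = (3*(-1/4) + 118)*(10 + 5) = (-3/4 + 118)*15 = (469/4)*15 = 7035/4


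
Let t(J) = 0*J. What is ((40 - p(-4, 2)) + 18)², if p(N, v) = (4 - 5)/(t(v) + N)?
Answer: 53361/16 ≈ 3335.1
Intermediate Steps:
t(J) = 0
p(N, v) = -1/N (p(N, v) = (4 - 5)/(0 + N) = -1/N)
((40 - p(-4, 2)) + 18)² = ((40 - (-1)/(-4)) + 18)² = ((40 - (-1)*(-1)/4) + 18)² = ((40 - 1*¼) + 18)² = ((40 - ¼) + 18)² = (159/4 + 18)² = (231/4)² = 53361/16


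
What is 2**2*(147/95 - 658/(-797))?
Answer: 718676/75715 ≈ 9.4919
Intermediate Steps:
2**2*(147/95 - 658/(-797)) = 4*(147*(1/95) - 658*(-1/797)) = 4*(147/95 + 658/797) = 4*(179669/75715) = 718676/75715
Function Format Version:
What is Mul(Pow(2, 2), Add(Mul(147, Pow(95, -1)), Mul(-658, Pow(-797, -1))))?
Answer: Rational(718676, 75715) ≈ 9.4919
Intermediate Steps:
Mul(Pow(2, 2), Add(Mul(147, Pow(95, -1)), Mul(-658, Pow(-797, -1)))) = Mul(4, Add(Mul(147, Rational(1, 95)), Mul(-658, Rational(-1, 797)))) = Mul(4, Add(Rational(147, 95), Rational(658, 797))) = Mul(4, Rational(179669, 75715)) = Rational(718676, 75715)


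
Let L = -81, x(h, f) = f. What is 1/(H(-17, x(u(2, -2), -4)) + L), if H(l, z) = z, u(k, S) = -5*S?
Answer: -1/85 ≈ -0.011765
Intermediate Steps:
1/(H(-17, x(u(2, -2), -4)) + L) = 1/(-4 - 81) = 1/(-85) = -1/85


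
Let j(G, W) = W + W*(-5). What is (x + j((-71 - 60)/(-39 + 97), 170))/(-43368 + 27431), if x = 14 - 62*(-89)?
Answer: -4852/15937 ≈ -0.30445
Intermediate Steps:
x = 5532 (x = 14 + 5518 = 5532)
j(G, W) = -4*W (j(G, W) = W - 5*W = -4*W)
(x + j((-71 - 60)/(-39 + 97), 170))/(-43368 + 27431) = (5532 - 4*170)/(-43368 + 27431) = (5532 - 680)/(-15937) = 4852*(-1/15937) = -4852/15937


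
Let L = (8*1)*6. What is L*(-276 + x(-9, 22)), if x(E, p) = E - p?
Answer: -14736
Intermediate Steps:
L = 48 (L = 8*6 = 48)
L*(-276 + x(-9, 22)) = 48*(-276 + (-9 - 1*22)) = 48*(-276 + (-9 - 22)) = 48*(-276 - 31) = 48*(-307) = -14736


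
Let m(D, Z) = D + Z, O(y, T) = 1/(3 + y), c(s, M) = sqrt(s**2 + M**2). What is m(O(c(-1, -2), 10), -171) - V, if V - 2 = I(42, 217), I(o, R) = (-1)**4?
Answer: -693/4 - sqrt(5)/4 ≈ -173.81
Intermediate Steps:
I(o, R) = 1
c(s, M) = sqrt(M**2 + s**2)
V = 3 (V = 2 + 1 = 3)
m(O(c(-1, -2), 10), -171) - V = (1/(3 + sqrt((-2)**2 + (-1)**2)) - 171) - 1*3 = (1/(3 + sqrt(4 + 1)) - 171) - 3 = (1/(3 + sqrt(5)) - 171) - 3 = (-171 + 1/(3 + sqrt(5))) - 3 = -174 + 1/(3 + sqrt(5))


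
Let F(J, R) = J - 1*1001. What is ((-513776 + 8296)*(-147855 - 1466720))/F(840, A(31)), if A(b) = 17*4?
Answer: -816135371000/161 ≈ -5.0692e+9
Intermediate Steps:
A(b) = 68
F(J, R) = -1001 + J (F(J, R) = J - 1001 = -1001 + J)
((-513776 + 8296)*(-147855 - 1466720))/F(840, A(31)) = ((-513776 + 8296)*(-147855 - 1466720))/(-1001 + 840) = -505480*(-1614575)/(-161) = 816135371000*(-1/161) = -816135371000/161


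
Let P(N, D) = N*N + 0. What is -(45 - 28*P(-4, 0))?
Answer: 403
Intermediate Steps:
P(N, D) = N**2 (P(N, D) = N**2 + 0 = N**2)
-(45 - 28*P(-4, 0)) = -(45 - 28*(-4)**2) = -(45 - 28*16) = -(45 - 448) = -1*(-403) = 403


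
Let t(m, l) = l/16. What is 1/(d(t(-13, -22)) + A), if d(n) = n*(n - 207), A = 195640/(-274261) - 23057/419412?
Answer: 25211694144/7204173916033 ≈ 0.0034996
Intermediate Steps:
t(m, l) = l/16 (t(m, l) = l*(1/16) = l/16)
A = -1210649309/1575730884 (A = 195640*(-1/274261) - 23057*1/419412 = -2680/3757 - 23057/419412 = -1210649309/1575730884 ≈ -0.76831)
d(n) = n*(-207 + n)
1/(d(t(-13, -22)) + A) = 1/(((1/16)*(-22))*(-207 + (1/16)*(-22)) - 1210649309/1575730884) = 1/(-11*(-207 - 11/8)/8 - 1210649309/1575730884) = 1/(-11/8*(-1667/8) - 1210649309/1575730884) = 1/(18337/64 - 1210649309/1575730884) = 1/(7204173916033/25211694144) = 25211694144/7204173916033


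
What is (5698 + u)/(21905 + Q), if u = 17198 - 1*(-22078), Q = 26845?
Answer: 22487/24375 ≈ 0.92254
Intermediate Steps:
u = 39276 (u = 17198 + 22078 = 39276)
(5698 + u)/(21905 + Q) = (5698 + 39276)/(21905 + 26845) = 44974/48750 = 44974*(1/48750) = 22487/24375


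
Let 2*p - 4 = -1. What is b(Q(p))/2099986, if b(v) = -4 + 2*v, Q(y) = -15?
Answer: -17/1049993 ≈ -1.6191e-5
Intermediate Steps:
p = 3/2 (p = 2 + (½)*(-1) = 2 - ½ = 3/2 ≈ 1.5000)
b(Q(p))/2099986 = (-4 + 2*(-15))/2099986 = (-4 - 30)*(1/2099986) = -34*1/2099986 = -17/1049993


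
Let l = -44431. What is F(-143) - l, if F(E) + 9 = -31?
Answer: 44391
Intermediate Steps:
F(E) = -40 (F(E) = -9 - 31 = -40)
F(-143) - l = -40 - 1*(-44431) = -40 + 44431 = 44391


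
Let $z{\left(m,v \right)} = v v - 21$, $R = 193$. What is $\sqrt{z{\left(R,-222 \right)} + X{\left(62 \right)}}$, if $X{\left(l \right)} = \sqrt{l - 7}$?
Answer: $\sqrt{49263 + \sqrt{55}} \approx 221.97$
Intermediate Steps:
$z{\left(m,v \right)} = -21 + v^{2}$ ($z{\left(m,v \right)} = v^{2} - 21 = -21 + v^{2}$)
$X{\left(l \right)} = \sqrt{-7 + l}$
$\sqrt{z{\left(R,-222 \right)} + X{\left(62 \right)}} = \sqrt{\left(-21 + \left(-222\right)^{2}\right) + \sqrt{-7 + 62}} = \sqrt{\left(-21 + 49284\right) + \sqrt{55}} = \sqrt{49263 + \sqrt{55}}$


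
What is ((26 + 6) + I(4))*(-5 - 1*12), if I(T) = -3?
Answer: -493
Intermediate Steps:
((26 + 6) + I(4))*(-5 - 1*12) = ((26 + 6) - 3)*(-5 - 1*12) = (32 - 3)*(-5 - 12) = 29*(-17) = -493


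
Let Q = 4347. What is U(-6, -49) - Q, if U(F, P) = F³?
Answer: -4563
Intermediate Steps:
U(-6, -49) - Q = (-6)³ - 1*4347 = -216 - 4347 = -4563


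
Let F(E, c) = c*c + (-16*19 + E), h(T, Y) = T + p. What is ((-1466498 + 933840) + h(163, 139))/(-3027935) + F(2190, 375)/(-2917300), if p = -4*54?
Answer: 224512751103/1766678955100 ≈ 0.12708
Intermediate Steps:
p = -216
h(T, Y) = -216 + T (h(T, Y) = T - 216 = -216 + T)
F(E, c) = -304 + E + c² (F(E, c) = c² + (-304 + E) = -304 + E + c²)
((-1466498 + 933840) + h(163, 139))/(-3027935) + F(2190, 375)/(-2917300) = ((-1466498 + 933840) + (-216 + 163))/(-3027935) + (-304 + 2190 + 375²)/(-2917300) = (-532658 - 53)*(-1/3027935) + (-304 + 2190 + 140625)*(-1/2917300) = -532711*(-1/3027935) + 142511*(-1/2917300) = 532711/3027935 - 142511/2917300 = 224512751103/1766678955100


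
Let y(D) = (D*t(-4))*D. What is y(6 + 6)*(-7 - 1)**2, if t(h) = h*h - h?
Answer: 184320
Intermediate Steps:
t(h) = h**2 - h
y(D) = 20*D**2 (y(D) = (D*(-4*(-1 - 4)))*D = (D*(-4*(-5)))*D = (D*20)*D = (20*D)*D = 20*D**2)
y(6 + 6)*(-7 - 1)**2 = (20*(6 + 6)**2)*(-7 - 1)**2 = (20*12**2)*(-8)**2 = (20*144)*64 = 2880*64 = 184320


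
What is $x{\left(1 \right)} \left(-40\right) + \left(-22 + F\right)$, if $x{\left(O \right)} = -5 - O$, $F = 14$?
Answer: $232$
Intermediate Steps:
$x{\left(1 \right)} \left(-40\right) + \left(-22 + F\right) = \left(-5 - 1\right) \left(-40\right) + \left(-22 + 14\right) = \left(-5 - 1\right) \left(-40\right) - 8 = \left(-6\right) \left(-40\right) - 8 = 240 - 8 = 232$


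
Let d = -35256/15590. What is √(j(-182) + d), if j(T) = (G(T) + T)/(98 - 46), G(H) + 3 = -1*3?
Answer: I*√60347931215/101335 ≈ 2.4242*I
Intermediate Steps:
G(H) = -6 (G(H) = -3 - 1*3 = -3 - 3 = -6)
d = -17628/7795 (d = -35256*1/15590 = -17628/7795 ≈ -2.2614)
j(T) = -3/26 + T/52 (j(T) = (-6 + T)/(98 - 46) = (-6 + T)/52 = (-6 + T)*(1/52) = -3/26 + T/52)
√(j(-182) + d) = √((-3/26 + (1/52)*(-182)) - 17628/7795) = √((-3/26 - 7/2) - 17628/7795) = √(-47/13 - 17628/7795) = √(-595529/101335) = I*√60347931215/101335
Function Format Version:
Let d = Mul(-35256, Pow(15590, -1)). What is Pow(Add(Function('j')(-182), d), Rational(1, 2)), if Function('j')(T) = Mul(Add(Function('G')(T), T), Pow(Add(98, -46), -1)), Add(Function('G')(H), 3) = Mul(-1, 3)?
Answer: Mul(Rational(1, 101335), I, Pow(60347931215, Rational(1, 2))) ≈ Mul(2.4242, I)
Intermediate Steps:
Function('G')(H) = -6 (Function('G')(H) = Add(-3, Mul(-1, 3)) = Add(-3, -3) = -6)
d = Rational(-17628, 7795) (d = Mul(-35256, Rational(1, 15590)) = Rational(-17628, 7795) ≈ -2.2614)
Function('j')(T) = Add(Rational(-3, 26), Mul(Rational(1, 52), T)) (Function('j')(T) = Mul(Add(-6, T), Pow(Add(98, -46), -1)) = Mul(Add(-6, T), Pow(52, -1)) = Mul(Add(-6, T), Rational(1, 52)) = Add(Rational(-3, 26), Mul(Rational(1, 52), T)))
Pow(Add(Function('j')(-182), d), Rational(1, 2)) = Pow(Add(Add(Rational(-3, 26), Mul(Rational(1, 52), -182)), Rational(-17628, 7795)), Rational(1, 2)) = Pow(Add(Add(Rational(-3, 26), Rational(-7, 2)), Rational(-17628, 7795)), Rational(1, 2)) = Pow(Add(Rational(-47, 13), Rational(-17628, 7795)), Rational(1, 2)) = Pow(Rational(-595529, 101335), Rational(1, 2)) = Mul(Rational(1, 101335), I, Pow(60347931215, Rational(1, 2)))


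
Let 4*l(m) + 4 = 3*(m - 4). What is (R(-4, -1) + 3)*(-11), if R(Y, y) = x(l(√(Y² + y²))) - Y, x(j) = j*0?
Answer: -77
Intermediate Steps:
l(m) = -4 + 3*m/4 (l(m) = -1 + (3*(m - 4))/4 = -1 + (3*(-4 + m))/4 = -1 + (-12 + 3*m)/4 = -1 + (-3 + 3*m/4) = -4 + 3*m/4)
x(j) = 0
R(Y, y) = -Y (R(Y, y) = 0 - Y = -Y)
(R(-4, -1) + 3)*(-11) = (-1*(-4) + 3)*(-11) = (4 + 3)*(-11) = 7*(-11) = -77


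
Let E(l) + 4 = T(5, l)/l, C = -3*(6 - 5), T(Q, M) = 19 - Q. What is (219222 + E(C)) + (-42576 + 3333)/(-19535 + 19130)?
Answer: 29606881/135 ≈ 2.1931e+5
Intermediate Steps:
C = -3 (C = -3*1 = -3)
E(l) = -4 + 14/l (E(l) = -4 + (19 - 1*5)/l = -4 + (19 - 5)/l = -4 + 14/l)
(219222 + E(C)) + (-42576 + 3333)/(-19535 + 19130) = (219222 + (-4 + 14/(-3))) + (-42576 + 3333)/(-19535 + 19130) = (219222 + (-4 + 14*(-⅓))) - 39243/(-405) = (219222 + (-4 - 14/3)) - 39243*(-1/405) = (219222 - 26/3) + 13081/135 = 657640/3 + 13081/135 = 29606881/135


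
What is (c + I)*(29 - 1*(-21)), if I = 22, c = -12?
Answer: 500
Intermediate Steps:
(c + I)*(29 - 1*(-21)) = (-12 + 22)*(29 - 1*(-21)) = 10*(29 + 21) = 10*50 = 500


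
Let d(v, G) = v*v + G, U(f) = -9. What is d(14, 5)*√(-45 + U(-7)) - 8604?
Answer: -8604 + 603*I*√6 ≈ -8604.0 + 1477.0*I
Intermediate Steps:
d(v, G) = G + v² (d(v, G) = v² + G = G + v²)
d(14, 5)*√(-45 + U(-7)) - 8604 = (5 + 14²)*√(-45 - 9) - 8604 = (5 + 196)*√(-54) - 8604 = 201*(3*I*√6) - 8604 = 603*I*√6 - 8604 = -8604 + 603*I*√6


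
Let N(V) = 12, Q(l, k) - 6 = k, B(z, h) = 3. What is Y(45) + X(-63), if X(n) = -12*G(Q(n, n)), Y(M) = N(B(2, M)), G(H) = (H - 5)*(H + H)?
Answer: -84804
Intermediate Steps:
Q(l, k) = 6 + k
G(H) = 2*H*(-5 + H) (G(H) = (-5 + H)*(2*H) = 2*H*(-5 + H))
Y(M) = 12
X(n) = -24*(1 + n)*(6 + n) (X(n) = -24*(6 + n)*(-5 + (6 + n)) = -24*(6 + n)*(1 + n) = -24*(1 + n)*(6 + n))
Y(45) + X(-63) = 12 - 24*(1 - 63)*(6 - 63) = 12 - 24*(-62)*(-57) = 12 - 84816 = -84804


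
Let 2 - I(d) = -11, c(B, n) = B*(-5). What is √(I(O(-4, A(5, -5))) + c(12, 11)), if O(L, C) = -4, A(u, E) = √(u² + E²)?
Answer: I*√47 ≈ 6.8557*I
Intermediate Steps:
A(u, E) = √(E² + u²)
c(B, n) = -5*B
I(d) = 13 (I(d) = 2 - 1*(-11) = 2 + 11 = 13)
√(I(O(-4, A(5, -5))) + c(12, 11)) = √(13 - 5*12) = √(13 - 60) = √(-47) = I*√47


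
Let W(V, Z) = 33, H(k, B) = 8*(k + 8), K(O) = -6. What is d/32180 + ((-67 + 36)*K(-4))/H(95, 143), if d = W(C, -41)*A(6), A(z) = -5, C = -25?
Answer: 73119/331454 ≈ 0.22060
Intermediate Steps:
H(k, B) = 64 + 8*k (H(k, B) = 8*(8 + k) = 64 + 8*k)
d = -165 (d = 33*(-5) = -165)
d/32180 + ((-67 + 36)*K(-4))/H(95, 143) = -165/32180 + ((-67 + 36)*(-6))/(64 + 8*95) = -165*1/32180 + (-31*(-6))/(64 + 760) = -33/6436 + 186/824 = -33/6436 + 186*(1/824) = -33/6436 + 93/412 = 73119/331454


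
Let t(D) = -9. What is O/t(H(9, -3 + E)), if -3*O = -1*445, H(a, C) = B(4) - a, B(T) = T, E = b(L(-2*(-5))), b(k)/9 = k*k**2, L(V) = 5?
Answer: -445/27 ≈ -16.481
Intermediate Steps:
b(k) = 9*k**3 (b(k) = 9*(k*k**2) = 9*k**3)
E = 1125 (E = 9*5**3 = 9*125 = 1125)
H(a, C) = 4 - a
O = 445/3 (O = -(-1)*445/3 = -1/3*(-445) = 445/3 ≈ 148.33)
O/t(H(9, -3 + E)) = (445/3)/(-9) = (445/3)*(-1/9) = -445/27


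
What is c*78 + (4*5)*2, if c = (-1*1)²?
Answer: 118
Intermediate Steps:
c = 1 (c = (-1)² = 1)
c*78 + (4*5)*2 = 1*78 + (4*5)*2 = 78 + 20*2 = 78 + 40 = 118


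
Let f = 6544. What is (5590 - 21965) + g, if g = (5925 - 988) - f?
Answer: -17982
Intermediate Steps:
g = -1607 (g = (5925 - 988) - 1*6544 = 4937 - 6544 = -1607)
(5590 - 21965) + g = (5590 - 21965) - 1607 = -16375 - 1607 = -17982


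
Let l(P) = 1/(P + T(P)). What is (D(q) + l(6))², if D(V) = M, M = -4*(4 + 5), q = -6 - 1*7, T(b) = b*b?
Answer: 2283121/1764 ≈ 1294.3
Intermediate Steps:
T(b) = b²
q = -13 (q = -6 - 7 = -13)
l(P) = 1/(P + P²)
M = -36 (M = -4*9 = -36)
D(V) = -36
(D(q) + l(6))² = (-36 + 1/(6*(1 + 6)))² = (-36 + (⅙)/7)² = (-36 + (⅙)*(⅐))² = (-36 + 1/42)² = (-1511/42)² = 2283121/1764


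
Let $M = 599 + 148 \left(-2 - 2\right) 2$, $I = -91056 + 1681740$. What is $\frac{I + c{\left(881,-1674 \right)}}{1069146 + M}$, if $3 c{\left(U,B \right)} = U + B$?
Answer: $\frac{4771259}{3205683} \approx 1.4884$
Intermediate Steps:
$c{\left(U,B \right)} = \frac{B}{3} + \frac{U}{3}$ ($c{\left(U,B \right)} = \frac{U + B}{3} = \frac{B + U}{3} = \frac{B}{3} + \frac{U}{3}$)
$I = 1590684$
$M = -585$ ($M = 599 + 148 \left(\left(-4\right) 2\right) = 599 + 148 \left(-8\right) = 599 - 1184 = -585$)
$\frac{I + c{\left(881,-1674 \right)}}{1069146 + M} = \frac{1590684 + \left(\frac{1}{3} \left(-1674\right) + \frac{1}{3} \cdot 881\right)}{1069146 - 585} = \frac{1590684 + \left(-558 + \frac{881}{3}\right)}{1068561} = \left(1590684 - \frac{793}{3}\right) \frac{1}{1068561} = \frac{4771259}{3} \cdot \frac{1}{1068561} = \frac{4771259}{3205683}$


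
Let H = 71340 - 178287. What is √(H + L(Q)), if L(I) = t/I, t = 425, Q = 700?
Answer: I*√20961493/14 ≈ 327.03*I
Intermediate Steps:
H = -106947
L(I) = 425/I
√(H + L(Q)) = √(-106947 + 425/700) = √(-106947 + 425*(1/700)) = √(-106947 + 17/28) = √(-2994499/28) = I*√20961493/14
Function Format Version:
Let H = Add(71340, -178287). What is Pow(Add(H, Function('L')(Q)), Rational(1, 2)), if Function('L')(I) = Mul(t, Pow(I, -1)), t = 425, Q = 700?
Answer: Mul(Rational(1, 14), I, Pow(20961493, Rational(1, 2))) ≈ Mul(327.03, I)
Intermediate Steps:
H = -106947
Function('L')(I) = Mul(425, Pow(I, -1))
Pow(Add(H, Function('L')(Q)), Rational(1, 2)) = Pow(Add(-106947, Mul(425, Pow(700, -1))), Rational(1, 2)) = Pow(Add(-106947, Mul(425, Rational(1, 700))), Rational(1, 2)) = Pow(Add(-106947, Rational(17, 28)), Rational(1, 2)) = Pow(Rational(-2994499, 28), Rational(1, 2)) = Mul(Rational(1, 14), I, Pow(20961493, Rational(1, 2)))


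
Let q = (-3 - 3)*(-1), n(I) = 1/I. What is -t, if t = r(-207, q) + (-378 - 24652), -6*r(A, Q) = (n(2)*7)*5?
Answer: 300395/12 ≈ 25033.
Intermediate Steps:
q = 6 (q = -6*(-1) = 6)
r(A, Q) = -35/12 (r(A, Q) = -7/2*5/6 = -(½)*7*5/6 = -7*5/12 = -⅙*35/2 = -35/12)
t = -300395/12 (t = -35/12 + (-378 - 24652) = -35/12 - 25030 = -300395/12 ≈ -25033.)
-t = -1*(-300395/12) = 300395/12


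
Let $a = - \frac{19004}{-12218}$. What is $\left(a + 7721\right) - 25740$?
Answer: $- \frac{110068569}{6109} \approx -18017.0$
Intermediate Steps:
$a = \frac{9502}{6109}$ ($a = \left(-19004\right) \left(- \frac{1}{12218}\right) = \frac{9502}{6109} \approx 1.5554$)
$\left(a + 7721\right) - 25740 = \left(\frac{9502}{6109} + 7721\right) - 25740 = \frac{47177091}{6109} - 25740 = - \frac{110068569}{6109}$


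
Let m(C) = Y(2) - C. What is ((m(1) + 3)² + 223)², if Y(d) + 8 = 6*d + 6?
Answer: 134689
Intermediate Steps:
Y(d) = -2 + 6*d (Y(d) = -8 + (6*d + 6) = -8 + (6 + 6*d) = -2 + 6*d)
m(C) = 10 - C (m(C) = (-2 + 6*2) - C = (-2 + 12) - C = 10 - C)
((m(1) + 3)² + 223)² = (((10 - 1*1) + 3)² + 223)² = (((10 - 1) + 3)² + 223)² = ((9 + 3)² + 223)² = (12² + 223)² = (144 + 223)² = 367² = 134689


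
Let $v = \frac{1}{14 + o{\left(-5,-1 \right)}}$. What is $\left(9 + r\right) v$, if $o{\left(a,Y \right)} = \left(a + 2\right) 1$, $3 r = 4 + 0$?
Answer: $\frac{31}{33} \approx 0.93939$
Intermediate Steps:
$r = \frac{4}{3}$ ($r = \frac{4 + 0}{3} = \frac{1}{3} \cdot 4 = \frac{4}{3} \approx 1.3333$)
$o{\left(a,Y \right)} = 2 + a$ ($o{\left(a,Y \right)} = \left(2 + a\right) 1 = 2 + a$)
$v = \frac{1}{11}$ ($v = \frac{1}{14 + \left(2 - 5\right)} = \frac{1}{14 - 3} = \frac{1}{11} \approx 0.090909$)
$\left(9 + r\right) v = \left(9 + \frac{4}{3}\right) \frac{1}{11} = \frac{31}{3} \cdot \frac{1}{11} = \frac{31}{33}$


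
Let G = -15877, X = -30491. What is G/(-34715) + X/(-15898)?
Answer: 1310907611/551899070 ≈ 2.3753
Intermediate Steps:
G/(-34715) + X/(-15898) = -15877/(-34715) - 30491/(-15898) = -15877*(-1/34715) - 30491*(-1/15898) = 15877/34715 + 30491/15898 = 1310907611/551899070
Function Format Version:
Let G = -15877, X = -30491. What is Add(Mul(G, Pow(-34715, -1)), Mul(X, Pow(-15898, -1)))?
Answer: Rational(1310907611, 551899070) ≈ 2.3753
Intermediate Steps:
Add(Mul(G, Pow(-34715, -1)), Mul(X, Pow(-15898, -1))) = Add(Mul(-15877, Pow(-34715, -1)), Mul(-30491, Pow(-15898, -1))) = Add(Mul(-15877, Rational(-1, 34715)), Mul(-30491, Rational(-1, 15898))) = Add(Rational(15877, 34715), Rational(30491, 15898)) = Rational(1310907611, 551899070)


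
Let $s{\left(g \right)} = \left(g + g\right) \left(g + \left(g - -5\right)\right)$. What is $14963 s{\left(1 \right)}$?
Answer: $209482$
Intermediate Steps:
$s{\left(g \right)} = 2 g \left(5 + 2 g\right)$ ($s{\left(g \right)} = 2 g \left(g + \left(g + 5\right)\right) = 2 g \left(g + \left(5 + g\right)\right) = 2 g \left(5 + 2 g\right)$)
$14963 s{\left(1 \right)} = 14963 \cdot 2 \cdot 1 \left(5 + 2 \cdot 1\right) = 14963 \cdot 2 \cdot 1 \left(5 + 2\right) = 14963 \cdot 2 \cdot 1 \cdot 7 = 14963 \cdot 14 = 209482$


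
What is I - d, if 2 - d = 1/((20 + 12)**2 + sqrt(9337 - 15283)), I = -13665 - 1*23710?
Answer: -19707433885/527261 - I*sqrt(5946)/1054522 ≈ -37377.0 - 7.3123e-5*I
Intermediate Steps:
I = -37375 (I = -13665 - 23710 = -37375)
d = 2 - 1/(1024 + I*sqrt(5946)) (d = 2 - 1/((20 + 12)**2 + sqrt(9337 - 15283)) = 2 - 1/(32**2 + sqrt(-5946)) = 2 - 1/(1024 + I*sqrt(5946)) ≈ 1.999 + 7.3123e-5*I)
I - d = -37375 - (1054010/527261 + I*sqrt(5946)/1054522) = -37375 + (-1054010/527261 - I*sqrt(5946)/1054522) = -19707433885/527261 - I*sqrt(5946)/1054522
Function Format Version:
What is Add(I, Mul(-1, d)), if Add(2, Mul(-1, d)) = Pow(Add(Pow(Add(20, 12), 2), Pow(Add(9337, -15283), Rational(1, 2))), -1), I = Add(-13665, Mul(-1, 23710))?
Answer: Add(Rational(-19707433885, 527261), Mul(Rational(-1, 1054522), I, Pow(5946, Rational(1, 2)))) ≈ Add(-37377., Mul(-7.3123e-5, I))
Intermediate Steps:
I = -37375 (I = Add(-13665, -23710) = -37375)
d = Add(2, Mul(-1, Pow(Add(1024, Mul(I, Pow(5946, Rational(1, 2)))), -1))) (d = Add(2, Mul(-1, Pow(Add(Pow(Add(20, 12), 2), Pow(Add(9337, -15283), Rational(1, 2))), -1))) = Add(2, Mul(-1, Pow(Add(Pow(32, 2), Pow(-5946, Rational(1, 2))), -1))) = Add(2, Mul(-1, Pow(Add(1024, Mul(I, Pow(5946, Rational(1, 2)))), -1))) ≈ Add(1.9990, Mul(7.3123e-5, I)))
Add(I, Mul(-1, d)) = Add(-37375, Mul(-1, Add(Rational(1054010, 527261), Mul(Rational(1, 1054522), I, Pow(5946, Rational(1, 2)))))) = Add(-37375, Add(Rational(-1054010, 527261), Mul(Rational(-1, 1054522), I, Pow(5946, Rational(1, 2))))) = Add(Rational(-19707433885, 527261), Mul(Rational(-1, 1054522), I, Pow(5946, Rational(1, 2))))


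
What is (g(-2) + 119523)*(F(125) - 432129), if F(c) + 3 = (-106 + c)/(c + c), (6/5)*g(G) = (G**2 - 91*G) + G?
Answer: -38786973135449/750 ≈ -5.1716e+10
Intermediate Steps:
g(G) = -75*G + 5*G**2/6 (g(G) = 5*((G**2 - 91*G) + G)/6 = 5*(G**2 - 90*G)/6 = -75*G + 5*G**2/6)
F(c) = -3 + (-106 + c)/(2*c) (F(c) = -3 + (-106 + c)/(c + c) = -3 + (-106 + c)/((2*c)) = -3 + (-106 + c)*(1/(2*c)) = -3 + (-106 + c)/(2*c))
(g(-2) + 119523)*(F(125) - 432129) = ((5/6)*(-2)*(-90 - 2) + 119523)*((-5/2 - 53/125) - 432129) = ((5/6)*(-2)*(-92) + 119523)*((-5/2 - 53*1/125) - 432129) = (460/3 + 119523)*((-5/2 - 53/125) - 432129) = 359029*(-731/250 - 432129)/3 = (359029/3)*(-108032981/250) = -38786973135449/750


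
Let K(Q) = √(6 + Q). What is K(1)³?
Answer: 7*√7 ≈ 18.520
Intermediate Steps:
K(1)³ = (√(6 + 1))³ = (√7)³ = 7*√7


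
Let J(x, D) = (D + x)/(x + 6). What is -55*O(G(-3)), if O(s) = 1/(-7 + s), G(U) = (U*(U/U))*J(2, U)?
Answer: 440/53 ≈ 8.3019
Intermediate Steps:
J(x, D) = (D + x)/(6 + x)
G(U) = U*(1/4 + U/8) (G(U) = (U*(U/U))*((U + 2)/(6 + 2)) = (U*1)*((2 + U)/8) = U*((2 + U)/8) = U*(1/4 + U/8))
-55*O(G(-3)) = -55/(-7 + (1/8)*(-3)*(2 - 3)) = -55/(-7 + (1/8)*(-3)*(-1)) = -55/(-7 + 3/8) = -55/(-53/8) = -55*(-8/53) = 440/53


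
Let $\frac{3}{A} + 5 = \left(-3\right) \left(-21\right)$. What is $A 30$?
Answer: $\frac{45}{29} \approx 1.5517$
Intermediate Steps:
$A = \frac{3}{58}$ ($A = \frac{3}{-5 - -63} = \frac{3}{-5 + 63} = \frac{3}{58} \approx 0.051724$)
$A 30 = \frac{3}{58} \cdot 30 = \frac{45}{29}$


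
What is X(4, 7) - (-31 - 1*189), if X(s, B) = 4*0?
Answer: 220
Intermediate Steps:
X(s, B) = 0
X(4, 7) - (-31 - 1*189) = 0 - (-31 - 1*189) = 0 - (-31 - 189) = 0 - 1*(-220) = 0 + 220 = 220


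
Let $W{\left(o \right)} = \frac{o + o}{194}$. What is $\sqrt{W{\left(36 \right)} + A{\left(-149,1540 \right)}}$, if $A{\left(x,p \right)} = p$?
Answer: $\frac{2 \sqrt{3623338}}{97} \approx 39.248$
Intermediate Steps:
$W{\left(o \right)} = \frac{o}{97}$ ($W{\left(o \right)} = \frac{2 o}{194} = \frac{o}{97}$)
$\sqrt{W{\left(36 \right)} + A{\left(-149,1540 \right)}} = \sqrt{\frac{1}{97} \cdot 36 + 1540} = \sqrt{\frac{36}{97} + 1540} = \sqrt{\frac{149416}{97}} = \frac{2 \sqrt{3623338}}{97}$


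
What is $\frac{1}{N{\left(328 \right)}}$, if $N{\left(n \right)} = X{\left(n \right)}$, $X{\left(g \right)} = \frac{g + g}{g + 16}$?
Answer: $\frac{43}{82} \approx 0.52439$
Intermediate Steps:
$X{\left(g \right)} = \frac{2 g}{16 + g}$
$N{\left(n \right)} = \frac{2 n}{16 + n}$
$\frac{1}{N{\left(328 \right)}} = \frac{1}{2 \cdot 328 \frac{1}{16 + 328}} = \frac{1}{2 \cdot 328 \cdot \frac{1}{344}} = \frac{1}{\frac{82}{43}} = \frac{43}{82}$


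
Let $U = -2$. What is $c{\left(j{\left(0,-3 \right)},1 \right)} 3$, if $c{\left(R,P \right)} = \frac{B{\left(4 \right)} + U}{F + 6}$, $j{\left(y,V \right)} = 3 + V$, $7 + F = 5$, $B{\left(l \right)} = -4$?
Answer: $- \frac{9}{2} \approx -4.5$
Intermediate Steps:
$F = -2$ ($F = -7 + 5 = -2$)
$c{\left(R,P \right)} = - \frac{3}{2}$ ($c{\left(R,P \right)} = \frac{-4 - 2}{-2 + 6} = - \frac{6}{4} = \left(-6\right) \frac{1}{4} = - \frac{3}{2}$)
$c{\left(j{\left(0,-3 \right)},1 \right)} 3 = \left(- \frac{3}{2}\right) 3 = - \frac{9}{2}$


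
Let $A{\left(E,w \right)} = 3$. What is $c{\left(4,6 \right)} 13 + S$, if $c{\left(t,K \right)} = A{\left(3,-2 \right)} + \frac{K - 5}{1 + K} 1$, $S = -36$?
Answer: $\frac{34}{7} \approx 4.8571$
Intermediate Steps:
$c{\left(t,K \right)} = 3 + \frac{-5 + K}{1 + K}$ ($c{\left(t,K \right)} = 3 + \frac{K - 5}{1 + K} 1 = 3 + \frac{-5 + K}{1 + K} 1 = 3 + \frac{-5 + K}{1 + K}$)
$c{\left(4,6 \right)} 13 + S = \frac{2 \left(-1 + 2 \cdot 6\right)}{1 + 6} \cdot 13 - 36 = \frac{2 \left(-1 + 12\right)}{7} \cdot 13 - 36 = 2 \cdot \frac{1}{7} \cdot 11 \cdot 13 - 36 = \frac{22}{7} \cdot 13 - 36 = \frac{286}{7} - 36 = \frac{34}{7}$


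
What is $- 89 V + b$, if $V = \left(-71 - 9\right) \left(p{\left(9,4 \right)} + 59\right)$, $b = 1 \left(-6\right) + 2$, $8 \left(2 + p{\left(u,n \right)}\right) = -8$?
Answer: $398716$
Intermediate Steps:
$p{\left(u,n \right)} = -3$ ($p{\left(u,n \right)} = -2 + \frac{1}{8} \left(-8\right) = -2 - 1 = -3$)
$b = -4$ ($b = -6 + 2 = -4$)
$V = -4480$ ($V = \left(-71 - 9\right) \left(-3 + 59\right) = \left(-80\right) 56 = -4480$)
$- 89 V + b = \left(-89\right) \left(-4480\right) - 4 = 398720 - 4 = 398716$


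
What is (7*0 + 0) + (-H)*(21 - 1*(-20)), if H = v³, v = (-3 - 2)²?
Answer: -640625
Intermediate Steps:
v = 25 (v = (-5)² = 25)
H = 15625 (H = 25³ = 15625)
(7*0 + 0) + (-H)*(21 - 1*(-20)) = (7*0 + 0) + (-1*15625)*(21 - 1*(-20)) = (0 + 0) - 15625*(21 + 20) = 0 - 15625*41 = 0 - 640625 = -640625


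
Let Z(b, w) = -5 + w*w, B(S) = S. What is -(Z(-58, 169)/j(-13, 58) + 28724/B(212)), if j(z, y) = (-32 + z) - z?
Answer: 320919/424 ≈ 756.88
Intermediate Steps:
Z(b, w) = -5 + w**2
j(z, y) = -32
-(Z(-58, 169)/j(-13, 58) + 28724/B(212)) = -((-5 + 169**2)/(-32) + 28724/212) = -((-5 + 28561)*(-1/32) + 28724*(1/212)) = -(28556*(-1/32) + 7181/53) = -(-7139/8 + 7181/53) = -1*(-320919/424) = 320919/424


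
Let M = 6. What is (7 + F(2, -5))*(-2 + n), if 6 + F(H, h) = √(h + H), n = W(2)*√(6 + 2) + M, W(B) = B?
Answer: 4*(1 + √2)*(1 + I*√3) ≈ 9.6569 + 16.726*I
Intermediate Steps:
n = 6 + 4*√2 (n = 2*√(6 + 2) + 6 = 2*√8 + 6 = 2*(2*√2) + 6 = 4*√2 + 6 = 6 + 4*√2 ≈ 11.657)
F(H, h) = -6 + √(H + h) (F(H, h) = -6 + √(h + H) = -6 + √(H + h))
(7 + F(2, -5))*(-2 + n) = (7 + (-6 + √(2 - 5)))*(-2 + (6 + 4*√2)) = (7 + (-6 + √(-3)))*(4 + 4*√2) = (7 + (-6 + I*√3))*(4 + 4*√2) = (1 + I*√3)*(4 + 4*√2)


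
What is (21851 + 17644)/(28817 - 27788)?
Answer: 13165/343 ≈ 38.382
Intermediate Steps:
(21851 + 17644)/(28817 - 27788) = 39495/1029 = 39495*(1/1029) = 13165/343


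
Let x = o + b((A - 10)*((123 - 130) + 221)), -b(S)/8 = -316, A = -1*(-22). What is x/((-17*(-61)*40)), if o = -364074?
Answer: -180773/20740 ≈ -8.7162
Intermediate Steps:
A = 22
b(S) = 2528 (b(S) = -8*(-316) = 2528)
x = -361546 (x = -364074 + 2528 = -361546)
x/((-17*(-61)*40)) = -361546/(-17*(-61)*40) = -361546/(1037*40) = -361546/41480 = -361546*1/41480 = -180773/20740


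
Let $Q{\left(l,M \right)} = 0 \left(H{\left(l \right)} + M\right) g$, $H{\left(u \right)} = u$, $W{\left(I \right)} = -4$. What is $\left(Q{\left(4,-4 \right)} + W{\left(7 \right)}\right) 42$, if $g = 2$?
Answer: $-168$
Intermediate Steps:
$Q{\left(l,M \right)} = 0$ ($Q{\left(l,M \right)} = 0 \left(l + M\right) 2 = 0 \left(M + l\right) 2 = 0 \cdot 2 = 0$)
$\left(Q{\left(4,-4 \right)} + W{\left(7 \right)}\right) 42 = \left(0 - 4\right) 42 = \left(-4\right) 42 = -168$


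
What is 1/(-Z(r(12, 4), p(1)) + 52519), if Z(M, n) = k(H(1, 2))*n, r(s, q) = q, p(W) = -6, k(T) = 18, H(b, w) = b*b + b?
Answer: 1/52627 ≈ 1.9002e-5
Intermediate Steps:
H(b, w) = b + b**2 (H(b, w) = b**2 + b = b + b**2)
Z(M, n) = 18*n
1/(-Z(r(12, 4), p(1)) + 52519) = 1/(-18*(-6) + 52519) = 1/(-1*(-108) + 52519) = 1/(108 + 52519) = 1/52627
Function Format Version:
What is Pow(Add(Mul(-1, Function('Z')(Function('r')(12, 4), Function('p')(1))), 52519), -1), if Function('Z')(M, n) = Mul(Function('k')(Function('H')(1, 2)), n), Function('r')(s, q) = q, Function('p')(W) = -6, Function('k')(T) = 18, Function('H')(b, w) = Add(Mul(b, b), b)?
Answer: Rational(1, 52627) ≈ 1.9002e-5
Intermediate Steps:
Function('H')(b, w) = Add(b, Pow(b, 2)) (Function('H')(b, w) = Add(Pow(b, 2), b) = Add(b, Pow(b, 2)))
Function('Z')(M, n) = Mul(18, n)
Pow(Add(Mul(-1, Function('Z')(Function('r')(12, 4), Function('p')(1))), 52519), -1) = Pow(Add(Mul(-1, Mul(18, -6)), 52519), -1) = Pow(Add(Mul(-1, -108), 52519), -1) = Pow(Add(108, 52519), -1) = Pow(52627, -1) = Rational(1, 52627)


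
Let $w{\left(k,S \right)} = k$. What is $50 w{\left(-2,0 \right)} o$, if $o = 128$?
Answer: $-12800$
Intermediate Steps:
$50 w{\left(-2,0 \right)} o = 50 \left(-2\right) 128 = \left(-100\right) 128 = -12800$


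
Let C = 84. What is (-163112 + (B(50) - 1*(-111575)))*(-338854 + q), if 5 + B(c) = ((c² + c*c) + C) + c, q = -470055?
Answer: 37539848872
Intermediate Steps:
B(c) = 79 + c + 2*c² (B(c) = -5 + (((c² + c*c) + 84) + c) = -5 + (((c² + c²) + 84) + c) = -5 + ((2*c² + 84) + c) = -5 + ((84 + 2*c²) + c) = -5 + (84 + c + 2*c²) = 79 + c + 2*c²)
(-163112 + (B(50) - 1*(-111575)))*(-338854 + q) = (-163112 + ((79 + 50 + 2*50²) - 1*(-111575)))*(-338854 - 470055) = (-163112 + ((79 + 50 + 2*2500) + 111575))*(-808909) = (-163112 + ((79 + 50 + 5000) + 111575))*(-808909) = (-163112 + (5129 + 111575))*(-808909) = (-163112 + 116704)*(-808909) = -46408*(-808909) = 37539848872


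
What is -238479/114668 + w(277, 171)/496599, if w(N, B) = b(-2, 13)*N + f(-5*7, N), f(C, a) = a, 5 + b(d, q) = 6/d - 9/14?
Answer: -830698352873/398608098924 ≈ -2.0840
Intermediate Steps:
b(d, q) = -79/14 + 6/d (b(d, q) = -5 + (6/d - 9/14) = -5 + (-9/14 + 6/d) = -79/14 + 6/d)
w(N, B) = -107*N/14 (w(N, B) = (-79/14 + 6/(-2))*N + N = (-79/14 + 6*(-½))*N + N = (-79/14 - 3)*N + N = -121*N/14 + N = -107*N/14)
-238479/114668 + w(277, 171)/496599 = -238479/114668 - 107/14*277/496599 = -238479*1/114668 - 29639/14*1/496599 = -238479/114668 - 29639/6952386 = -830698352873/398608098924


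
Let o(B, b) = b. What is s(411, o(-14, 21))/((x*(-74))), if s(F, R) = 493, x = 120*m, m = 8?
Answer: -493/71040 ≈ -0.0069398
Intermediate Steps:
x = 960 (x = 120*8 = 960)
s(411, o(-14, 21))/((x*(-74))) = 493/((960*(-74))) = 493/(-71040) = 493*(-1/71040) = -493/71040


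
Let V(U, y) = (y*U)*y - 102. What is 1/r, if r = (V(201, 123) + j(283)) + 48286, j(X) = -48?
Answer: 1/3089065 ≈ 3.2372e-7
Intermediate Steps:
V(U, y) = -102 + U*y² (V(U, y) = (U*y)*y - 102 = U*y² - 102 = -102 + U*y²)
r = 3089065 (r = ((-102 + 201*123²) - 48) + 48286 = ((-102 + 201*15129) - 48) + 48286 = ((-102 + 3040929) - 48) + 48286 = (3040827 - 48) + 48286 = 3040779 + 48286 = 3089065)
1/r = 1/3089065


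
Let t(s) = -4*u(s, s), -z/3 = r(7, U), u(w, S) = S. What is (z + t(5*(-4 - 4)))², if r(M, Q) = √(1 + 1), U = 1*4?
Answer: 25618 - 960*√2 ≈ 24260.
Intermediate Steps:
U = 4
r(M, Q) = √2
z = -3*√2 ≈ -4.2426
t(s) = -4*s
(z + t(5*(-4 - 4)))² = (-3*√2 - 20*(-4 - 4))² = (-3*√2 - 20*(-8))² = (-3*√2 - 4*(-40))² = (-3*√2 + 160)² = (160 - 3*√2)²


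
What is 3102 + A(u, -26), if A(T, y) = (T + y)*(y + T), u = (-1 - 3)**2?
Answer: 3202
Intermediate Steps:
u = 16 (u = (-4)**2 = 16)
A(T, y) = (T + y)**2 (A(T, y) = (T + y)*(T + y) = (T + y)**2)
3102 + A(u, -26) = 3102 + (16 - 26)**2 = 3102 + (-10)**2 = 3102 + 100 = 3202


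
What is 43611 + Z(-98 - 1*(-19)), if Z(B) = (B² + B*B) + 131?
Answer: 56224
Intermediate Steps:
Z(B) = 131 + 2*B² (Z(B) = (B² + B²) + 131 = 2*B² + 131 = 131 + 2*B²)
43611 + Z(-98 - 1*(-19)) = 43611 + (131 + 2*(-98 - 1*(-19))²) = 43611 + (131 + 2*(-98 + 19)²) = 43611 + (131 + 2*(-79)²) = 43611 + (131 + 2*6241) = 43611 + (131 + 12482) = 43611 + 12613 = 56224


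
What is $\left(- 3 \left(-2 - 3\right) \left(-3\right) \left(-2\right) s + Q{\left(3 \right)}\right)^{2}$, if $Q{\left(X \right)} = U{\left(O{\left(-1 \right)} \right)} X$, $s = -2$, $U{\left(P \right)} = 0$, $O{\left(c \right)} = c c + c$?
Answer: $32400$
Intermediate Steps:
$O{\left(c \right)} = c + c^{2}$ ($O{\left(c \right)} = c^{2} + c = c + c^{2}$)
$Q{\left(X \right)} = 0$ ($Q{\left(X \right)} = 0 X = 0$)
$\left(- 3 \left(-2 - 3\right) \left(-3\right) \left(-2\right) s + Q{\left(3 \right)}\right)^{2} = \left(- 3 \left(-2 - 3\right) \left(-3\right) \left(-2\right) \left(-2\right) + 0\right)^{2} = \left(- 3 \left(\left(-5\right) \left(-3\right)\right) \left(-2\right) \left(-2\right) + 0\right)^{2} = \left(\left(-3\right) 15 \left(-2\right) \left(-2\right) + 0\right)^{2} = \left(\left(-45\right) \left(-2\right) \left(-2\right) + 0\right)^{2} = \left(90 \left(-2\right) + 0\right)^{2} = \left(-180 + 0\right)^{2} = \left(-180\right)^{2} = 32400$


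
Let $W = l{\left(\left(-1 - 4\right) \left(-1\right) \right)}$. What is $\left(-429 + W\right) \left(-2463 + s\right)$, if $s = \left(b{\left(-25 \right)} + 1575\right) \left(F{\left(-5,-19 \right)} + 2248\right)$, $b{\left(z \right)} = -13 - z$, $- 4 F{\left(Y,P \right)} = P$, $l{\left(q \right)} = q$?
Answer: $-1514804130$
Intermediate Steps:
$F{\left(Y,P \right)} = - \frac{P}{4}$
$W = 5$ ($W = \left(-1 - 4\right) \left(-1\right) = \left(-5\right) \left(-1\right) = 5$)
$s = \frac{14300457}{4}$ ($s = \left(\left(-13 - -25\right) + 1575\right) \left(\left(- \frac{1}{4}\right) \left(-19\right) + 2248\right) = \left(\left(-13 + 25\right) + 1575\right) \left(\frac{19}{4} + 2248\right) = \left(12 + 1575\right) \frac{9011}{4} = 1587 \cdot \frac{9011}{4} = \frac{14300457}{4} \approx 3.5751 \cdot 10^{6}$)
$\left(-429 + W\right) \left(-2463 + s\right) = \left(-429 + 5\right) \left(-2463 + \frac{14300457}{4}\right) = \left(-424\right) \frac{14290605}{4} = -1514804130$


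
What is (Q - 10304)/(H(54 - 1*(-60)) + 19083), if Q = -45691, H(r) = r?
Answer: -18665/6399 ≈ -2.9169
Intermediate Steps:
(Q - 10304)/(H(54 - 1*(-60)) + 19083) = (-45691 - 10304)/((54 - 1*(-60)) + 19083) = -55995/((54 + 60) + 19083) = -55995/(114 + 19083) = -55995/19197 = -55995*1/19197 = -18665/6399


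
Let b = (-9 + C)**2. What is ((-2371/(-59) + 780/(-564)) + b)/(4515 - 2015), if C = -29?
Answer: 2055907/3466250 ≈ 0.59312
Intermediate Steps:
b = 1444 (b = (-9 - 29)**2 = (-38)**2 = 1444)
((-2371/(-59) + 780/(-564)) + b)/(4515 - 2015) = ((-2371/(-59) + 780/(-564)) + 1444)/(4515 - 2015) = ((-2371*(-1/59) + 780*(-1/564)) + 1444)/2500 = ((2371/59 - 65/47) + 1444)*(1/2500) = (107602/2773 + 1444)*(1/2500) = (4111814/2773)*(1/2500) = 2055907/3466250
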